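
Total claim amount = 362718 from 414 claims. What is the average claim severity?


severity = total / number
= 362718 / 414
= 876.1304


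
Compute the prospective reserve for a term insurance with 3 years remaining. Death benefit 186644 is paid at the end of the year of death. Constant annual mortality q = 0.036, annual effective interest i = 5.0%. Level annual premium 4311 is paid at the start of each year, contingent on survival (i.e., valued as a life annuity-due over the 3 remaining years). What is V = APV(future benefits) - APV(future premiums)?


v = 1/(1+i) = 0.952381
APV(future benefits) per unit = sum_{k=0}^{2} k_p_x * q * v^(k+1) = 0.094663
APV(future benefits) = 186644 * 0.094663 = 17668.2166
Life annuity-due factor ä_{x:3} = sum_{k=0}^{2} k_p_x * v^k = 2.760994
APV(future premiums) = 4311 * 2.760994 = 11902.6456
V = 17668.2166 - 11902.6456
= 5765.571


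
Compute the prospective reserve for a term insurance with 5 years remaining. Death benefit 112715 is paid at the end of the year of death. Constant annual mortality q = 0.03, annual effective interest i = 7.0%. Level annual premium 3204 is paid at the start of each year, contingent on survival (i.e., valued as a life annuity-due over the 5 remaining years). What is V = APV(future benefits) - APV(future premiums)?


v = 1/(1+i) = 0.934579
APV(future benefits) per unit = sum_{k=0}^{4} k_p_x * q * v^(k+1) = 0.11632
APV(future benefits) = 112715 * 0.11632 = 13111.0485
Life annuity-due factor ä_{x:5} = sum_{k=0}^{4} k_p_x * v^k = 4.148759
APV(future premiums) = 3204 * 4.148759 = 13292.6246
V = 13111.0485 - 13292.6246
= -181.5761


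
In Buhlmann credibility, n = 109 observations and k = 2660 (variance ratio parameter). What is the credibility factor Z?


Z = n / (n + k)
= 109 / (109 + 2660)
= 109 / 2769
= 0.0394


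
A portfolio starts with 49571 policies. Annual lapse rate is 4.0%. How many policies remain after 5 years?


remaining = initial * (1 - lapse)^years
= 49571 * (1 - 0.04)^5
= 49571 * 0.815373
= 40418.84


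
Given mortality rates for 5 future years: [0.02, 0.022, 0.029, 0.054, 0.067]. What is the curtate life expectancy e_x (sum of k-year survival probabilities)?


e_x = sum_{k=1}^{n} k_p_x
k_p_x values:
  1_p_x = 0.98
  2_p_x = 0.95844
  3_p_x = 0.930645
  4_p_x = 0.88039
  5_p_x = 0.821404
e_x = 4.5709


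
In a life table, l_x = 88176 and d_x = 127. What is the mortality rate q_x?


q_x = d_x / l_x
= 127 / 88176
= 0.0014


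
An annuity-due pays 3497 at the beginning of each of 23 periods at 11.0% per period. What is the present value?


PV_due = PMT * (1-(1+i)^(-n))/i * (1+i)
PV_immediate = 28907.7113
PV_due = 28907.7113 * 1.11
= 32087.5596


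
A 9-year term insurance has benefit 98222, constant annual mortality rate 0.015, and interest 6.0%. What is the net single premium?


NSP = benefit * sum_{k=0}^{n-1} k_p_x * q * v^(k+1)
With constant q=0.015, v=0.943396
Sum = 0.096676
NSP = 98222 * 0.096676
= 9495.6617


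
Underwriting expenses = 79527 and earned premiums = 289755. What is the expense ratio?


Expense ratio = expenses / premiums
= 79527 / 289755
= 0.2745


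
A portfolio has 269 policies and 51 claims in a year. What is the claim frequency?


frequency = claims / policies
= 51 / 269
= 0.1896


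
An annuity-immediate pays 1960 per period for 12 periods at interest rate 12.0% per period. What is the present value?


PV = PMT * (1 - (1+i)^(-n)) / i
= 1960 * (1 - (1+0.12)^(-12)) / 0.12
= 1960 * (1 - 0.256675) / 0.12
= 1960 * 6.194374
= 12140.9735


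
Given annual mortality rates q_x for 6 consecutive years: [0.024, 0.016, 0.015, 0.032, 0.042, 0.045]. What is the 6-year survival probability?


p_k = 1 - q_k for each year
Survival = product of (1 - q_k)
= 0.976 * 0.984 * 0.985 * 0.968 * 0.958 * 0.955
= 0.8378


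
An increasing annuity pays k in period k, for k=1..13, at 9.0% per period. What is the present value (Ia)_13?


(Ia)_n = sum_{k=1}^{n} k * v^k, v = 1/(1+i)
v = 0.917431
Sum computed term by term:
(Ia)_13 = 43.56


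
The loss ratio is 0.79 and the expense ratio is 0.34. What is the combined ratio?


Combined ratio = loss ratio + expense ratio
= 0.79 + 0.34
= 1.13


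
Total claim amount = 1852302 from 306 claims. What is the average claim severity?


severity = total / number
= 1852302 / 306
= 6053.2745


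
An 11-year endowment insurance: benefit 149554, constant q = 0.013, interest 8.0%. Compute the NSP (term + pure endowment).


Term component = 13141.3929
Pure endowment = 11_p_x * v^11 * benefit = 0.865942 * 0.428883 * 149554 = 55542.4973
NSP = 68683.8901


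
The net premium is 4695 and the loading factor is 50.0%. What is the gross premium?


Gross = net * (1 + loading)
= 4695 * (1 + 0.5)
= 4695 * 1.5
= 7042.5


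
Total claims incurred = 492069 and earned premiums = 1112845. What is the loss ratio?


Loss ratio = claims / premiums
= 492069 / 1112845
= 0.4422


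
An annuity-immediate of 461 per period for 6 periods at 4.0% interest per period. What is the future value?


FV = PMT * ((1+i)^n - 1) / i
= 461 * ((1.04)^6 - 1) / 0.04
= 461 * (1.265319 - 1) / 0.04
= 3057.8017


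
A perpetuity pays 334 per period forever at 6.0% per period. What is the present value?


PV = PMT / i
= 334 / 0.06
= 5566.6667


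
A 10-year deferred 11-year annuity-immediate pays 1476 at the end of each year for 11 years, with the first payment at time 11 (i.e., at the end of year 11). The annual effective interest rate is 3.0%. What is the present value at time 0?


PV at time 10 of the 11-year annuity-immediate:
a_n = 1476 * (1-(1+0.03)^(-11))/0.03 = 13656.8732
Discount back 10 years to time 0:
PV = 13656.8732 * (1+0.03)^(-10)
= 13656.8732 * 0.744094
= 10161.9962


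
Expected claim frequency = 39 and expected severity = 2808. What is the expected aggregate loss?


E[S] = E[N] * E[X]
= 39 * 2808
= 109512


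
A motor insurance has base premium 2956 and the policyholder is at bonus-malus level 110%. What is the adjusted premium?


adjusted = base * BM_level / 100
= 2956 * 110 / 100
= 2956 * 1.1
= 3251.6


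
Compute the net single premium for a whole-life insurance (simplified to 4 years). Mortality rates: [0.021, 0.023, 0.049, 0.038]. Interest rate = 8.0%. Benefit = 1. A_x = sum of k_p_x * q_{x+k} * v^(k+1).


v = 0.925926
Year 0: k_p_x=1.0, q=0.021, term=0.019444
Year 1: k_p_x=0.979, q=0.023, term=0.019305
Year 2: k_p_x=0.956483, q=0.049, term=0.037205
Year 3: k_p_x=0.909615, q=0.038, term=0.025407
A_x = 0.1014


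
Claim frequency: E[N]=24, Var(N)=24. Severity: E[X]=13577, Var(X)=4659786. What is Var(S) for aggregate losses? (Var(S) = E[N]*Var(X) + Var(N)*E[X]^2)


Var(S) = E[N]*Var(X) + Var(N)*E[X]^2
= 24*4659786 + 24*13577^2
= 111834864 + 4424038296
= 4.5359e+09


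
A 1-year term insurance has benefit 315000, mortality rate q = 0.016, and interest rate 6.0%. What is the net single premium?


NSP = benefit * q * v
v = 1/(1+i) = 0.943396
NSP = 315000 * 0.016 * 0.943396
= 4754.717


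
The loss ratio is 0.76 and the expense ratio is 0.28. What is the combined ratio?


Combined ratio = loss ratio + expense ratio
= 0.76 + 0.28
= 1.04


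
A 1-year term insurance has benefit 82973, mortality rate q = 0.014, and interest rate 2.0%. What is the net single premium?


NSP = benefit * q * v
v = 1/(1+i) = 0.980392
NSP = 82973 * 0.014 * 0.980392
= 1138.8451


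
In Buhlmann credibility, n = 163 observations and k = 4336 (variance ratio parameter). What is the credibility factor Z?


Z = n / (n + k)
= 163 / (163 + 4336)
= 163 / 4499
= 0.0362


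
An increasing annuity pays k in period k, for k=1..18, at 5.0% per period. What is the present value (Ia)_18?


(Ia)_n = sum_{k=1}^{n} k * v^k, v = 1/(1+i)
v = 0.952381
Sum computed term by term:
(Ia)_18 = 95.8939


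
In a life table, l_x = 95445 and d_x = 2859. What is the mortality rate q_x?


q_x = d_x / l_x
= 2859 / 95445
= 0.03


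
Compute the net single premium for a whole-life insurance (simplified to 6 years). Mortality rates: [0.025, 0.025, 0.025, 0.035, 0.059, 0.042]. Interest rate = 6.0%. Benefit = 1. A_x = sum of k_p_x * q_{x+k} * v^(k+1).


v = 0.943396
Year 0: k_p_x=1.0, q=0.025, term=0.023585
Year 1: k_p_x=0.975, q=0.025, term=0.021694
Year 2: k_p_x=0.950625, q=0.025, term=0.019954
Year 3: k_p_x=0.926859, q=0.035, term=0.025696
Year 4: k_p_x=0.894419, q=0.059, term=0.039433
Year 5: k_p_x=0.841649, q=0.042, term=0.02492
A_x = 0.1553


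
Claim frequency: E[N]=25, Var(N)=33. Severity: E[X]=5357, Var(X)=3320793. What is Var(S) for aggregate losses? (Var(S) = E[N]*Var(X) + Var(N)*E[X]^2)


Var(S) = E[N]*Var(X) + Var(N)*E[X]^2
= 25*3320793 + 33*5357^2
= 83019825 + 947015817
= 1.0300e+09


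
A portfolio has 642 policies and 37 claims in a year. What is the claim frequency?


frequency = claims / policies
= 37 / 642
= 0.0576


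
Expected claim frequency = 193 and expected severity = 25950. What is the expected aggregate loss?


E[S] = E[N] * E[X]
= 193 * 25950
= 5.0084e+06


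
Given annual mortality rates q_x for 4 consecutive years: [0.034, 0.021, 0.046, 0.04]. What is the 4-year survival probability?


p_k = 1 - q_k for each year
Survival = product of (1 - q_k)
= 0.966 * 0.979 * 0.954 * 0.96
= 0.8661


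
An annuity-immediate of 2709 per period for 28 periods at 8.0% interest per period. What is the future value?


FV = PMT * ((1+i)^n - 1) / i
= 2709 * ((1.08)^28 - 1) / 0.08
= 2709 * (8.627106 - 1) / 0.08
= 258272.89


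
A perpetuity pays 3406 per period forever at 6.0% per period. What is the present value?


PV = PMT / i
= 3406 / 0.06
= 56766.6667


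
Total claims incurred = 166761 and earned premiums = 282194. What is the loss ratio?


Loss ratio = claims / premiums
= 166761 / 282194
= 0.5909


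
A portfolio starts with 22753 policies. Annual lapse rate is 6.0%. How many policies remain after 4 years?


remaining = initial * (1 - lapse)^years
= 22753 * (1 - 0.06)^4
= 22753 * 0.780749
= 17764.3811


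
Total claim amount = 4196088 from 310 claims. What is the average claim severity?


severity = total / number
= 4196088 / 310
= 13535.7677


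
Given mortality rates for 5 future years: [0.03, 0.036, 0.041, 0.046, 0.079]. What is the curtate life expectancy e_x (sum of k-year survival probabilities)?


e_x = sum_{k=1}^{n} k_p_x
k_p_x values:
  1_p_x = 0.97
  2_p_x = 0.93508
  3_p_x = 0.896742
  4_p_x = 0.855492
  5_p_x = 0.787908
e_x = 4.4452


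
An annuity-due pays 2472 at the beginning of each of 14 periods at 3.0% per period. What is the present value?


PV_due = PMT * (1-(1+i)^(-n))/i * (1+i)
PV_immediate = 27923.8928
PV_due = 27923.8928 * 1.03
= 28761.6096


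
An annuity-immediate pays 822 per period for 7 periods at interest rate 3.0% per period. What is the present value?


PV = PMT * (1 - (1+i)^(-n)) / i
= 822 * (1 - (1+0.03)^(-7)) / 0.03
= 822 * (1 - 0.813092) / 0.03
= 822 * 6.230283
= 5121.2926


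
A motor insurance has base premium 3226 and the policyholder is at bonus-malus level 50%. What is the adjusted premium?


adjusted = base * BM_level / 100
= 3226 * 50 / 100
= 3226 * 0.5
= 1613.0


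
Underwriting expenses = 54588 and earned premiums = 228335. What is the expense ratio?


Expense ratio = expenses / premiums
= 54588 / 228335
= 0.2391


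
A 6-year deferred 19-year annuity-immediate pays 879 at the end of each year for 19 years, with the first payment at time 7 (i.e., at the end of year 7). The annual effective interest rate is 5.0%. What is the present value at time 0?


PV at time 6 of the 19-year annuity-immediate:
a_n = 879 * (1-(1+0.05)^(-19))/0.05 = 10622.997
Discount back 6 years to time 0:
PV = 10622.997 * (1+0.05)^(-6)
= 10622.997 * 0.746215
= 7927.0439


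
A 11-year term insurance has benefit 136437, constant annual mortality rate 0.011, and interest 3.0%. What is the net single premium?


NSP = benefit * sum_{k=0}^{n-1} k_p_x * q * v^(k+1)
With constant q=0.011, v=0.970874
Sum = 0.096676
NSP = 136437 * 0.096676
= 13190.2341


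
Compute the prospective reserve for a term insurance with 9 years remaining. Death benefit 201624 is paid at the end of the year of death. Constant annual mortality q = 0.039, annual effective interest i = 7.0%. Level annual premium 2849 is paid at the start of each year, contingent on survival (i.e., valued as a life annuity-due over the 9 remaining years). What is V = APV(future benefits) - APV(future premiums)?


v = 1/(1+i) = 0.934579
APV(future benefits) per unit = sum_{k=0}^{8} k_p_x * q * v^(k+1) = 0.221749
APV(future benefits) = 201624 * 0.221749 = 44710.0014
Life annuity-due factor ä_{x:9} = sum_{k=0}^{8} k_p_x * v^k = 6.083894
APV(future premiums) = 2849 * 6.083894 = 17333.0136
V = 44710.0014 - 17333.0136
= 27376.9878


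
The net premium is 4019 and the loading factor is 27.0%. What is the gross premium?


Gross = net * (1 + loading)
= 4019 * (1 + 0.27)
= 4019 * 1.27
= 5104.13


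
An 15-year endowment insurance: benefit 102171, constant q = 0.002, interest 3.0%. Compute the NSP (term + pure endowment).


Term component = 2408.2129
Pure endowment = 15_p_x * v^15 * benefit = 0.970416 * 0.641862 * 102171 = 63639.5929
NSP = 66047.8058


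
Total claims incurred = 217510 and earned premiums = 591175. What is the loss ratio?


Loss ratio = claims / premiums
= 217510 / 591175
= 0.3679


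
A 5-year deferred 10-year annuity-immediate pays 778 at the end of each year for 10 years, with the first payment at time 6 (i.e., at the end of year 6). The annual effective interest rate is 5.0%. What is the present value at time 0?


PV at time 5 of the 10-year annuity-immediate:
a_n = 778 * (1-(1+0.05)^(-10))/0.05 = 6007.5098
Discount back 5 years to time 0:
PV = 6007.5098 * (1+0.05)^(-5)
= 6007.5098 * 0.783526
= 4707.0411


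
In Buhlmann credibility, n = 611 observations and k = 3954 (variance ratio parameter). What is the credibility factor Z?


Z = n / (n + k)
= 611 / (611 + 3954)
= 611 / 4565
= 0.1338


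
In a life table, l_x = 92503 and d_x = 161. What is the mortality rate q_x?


q_x = d_x / l_x
= 161 / 92503
= 0.0017


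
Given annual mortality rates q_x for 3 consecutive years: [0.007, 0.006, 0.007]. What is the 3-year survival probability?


p_k = 1 - q_k for each year
Survival = product of (1 - q_k)
= 0.993 * 0.994 * 0.993
= 0.9801


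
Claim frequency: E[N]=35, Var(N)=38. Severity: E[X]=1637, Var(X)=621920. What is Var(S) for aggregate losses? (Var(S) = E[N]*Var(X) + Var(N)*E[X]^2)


Var(S) = E[N]*Var(X) + Var(N)*E[X]^2
= 35*621920 + 38*1637^2
= 21767200 + 101831222
= 1.2360e+08


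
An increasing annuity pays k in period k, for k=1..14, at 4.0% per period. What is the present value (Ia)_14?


(Ia)_n = sum_{k=1}^{n} k * v^k, v = 1/(1+i)
v = 0.961538
Sum computed term by term:
(Ia)_14 = 72.5249


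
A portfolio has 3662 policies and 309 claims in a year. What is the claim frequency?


frequency = claims / policies
= 309 / 3662
= 0.0844


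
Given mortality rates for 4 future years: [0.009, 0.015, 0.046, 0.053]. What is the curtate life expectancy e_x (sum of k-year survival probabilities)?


e_x = sum_{k=1}^{n} k_p_x
k_p_x values:
  1_p_x = 0.991
  2_p_x = 0.976135
  3_p_x = 0.931233
  4_p_x = 0.881877
e_x = 3.7802


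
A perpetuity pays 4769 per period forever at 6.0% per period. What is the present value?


PV = PMT / i
= 4769 / 0.06
= 79483.3333


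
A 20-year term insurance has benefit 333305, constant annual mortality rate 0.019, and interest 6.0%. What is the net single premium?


NSP = benefit * sum_{k=0}^{n-1} k_p_x * q * v^(k+1)
With constant q=0.019, v=0.943396
Sum = 0.18941
NSP = 333305 * 0.18941
= 63131.3137


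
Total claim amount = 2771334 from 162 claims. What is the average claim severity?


severity = total / number
= 2771334 / 162
= 17107.0


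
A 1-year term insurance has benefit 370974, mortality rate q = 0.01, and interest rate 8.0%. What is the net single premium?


NSP = benefit * q * v
v = 1/(1+i) = 0.925926
NSP = 370974 * 0.01 * 0.925926
= 3434.9444


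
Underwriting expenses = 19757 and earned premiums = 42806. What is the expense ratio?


Expense ratio = expenses / premiums
= 19757 / 42806
= 0.4615


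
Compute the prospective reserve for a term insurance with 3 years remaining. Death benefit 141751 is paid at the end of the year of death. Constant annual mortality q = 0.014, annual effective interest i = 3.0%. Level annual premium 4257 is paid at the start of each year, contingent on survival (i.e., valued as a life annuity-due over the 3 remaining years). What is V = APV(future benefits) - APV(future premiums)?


v = 1/(1+i) = 0.970874
APV(future benefits) per unit = sum_{k=0}^{2} k_p_x * q * v^(k+1) = 0.03906
APV(future benefits) = 141751 * 0.03906 = 5536.7353
Life annuity-due factor ä_{x:3} = sum_{k=0}^{2} k_p_x * v^k = 2.87367
APV(future premiums) = 4257 * 2.87367 = 12233.2112
V = 5536.7353 - 12233.2112
= -6696.4758


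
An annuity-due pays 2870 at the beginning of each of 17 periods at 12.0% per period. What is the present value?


PV_due = PMT * (1-(1+i)^(-n))/i * (1+i)
PV_immediate = 20433.3395
PV_due = 20433.3395 * 1.12
= 22885.3403


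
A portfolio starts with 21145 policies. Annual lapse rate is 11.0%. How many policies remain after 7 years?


remaining = initial * (1 - lapse)^years
= 21145 * (1 - 0.11)^7
= 21145 * 0.442313
= 9352.7158


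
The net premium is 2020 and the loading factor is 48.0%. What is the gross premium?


Gross = net * (1 + loading)
= 2020 * (1 + 0.48)
= 2020 * 1.48
= 2989.6


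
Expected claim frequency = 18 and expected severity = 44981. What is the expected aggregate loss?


E[S] = E[N] * E[X]
= 18 * 44981
= 809658


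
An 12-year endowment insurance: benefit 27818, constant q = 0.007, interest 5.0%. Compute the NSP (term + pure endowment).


Term component = 1667.7342
Pure endowment = 12_p_x * v^12 * benefit = 0.91916 * 0.556837 * 27818 = 14237.8789
NSP = 15905.6131


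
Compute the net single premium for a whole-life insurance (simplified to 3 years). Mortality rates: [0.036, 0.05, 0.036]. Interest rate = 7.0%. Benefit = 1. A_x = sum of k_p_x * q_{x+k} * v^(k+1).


v = 0.934579
Year 0: k_p_x=1.0, q=0.036, term=0.033645
Year 1: k_p_x=0.964, q=0.05, term=0.0421
Year 2: k_p_x=0.9158, q=0.036, term=0.026912
A_x = 0.1027


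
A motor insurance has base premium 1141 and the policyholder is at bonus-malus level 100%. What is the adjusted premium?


adjusted = base * BM_level / 100
= 1141 * 100 / 100
= 1141 * 1.0
= 1141.0


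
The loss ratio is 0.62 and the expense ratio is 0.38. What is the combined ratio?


Combined ratio = loss ratio + expense ratio
= 0.62 + 0.38
= 1.0


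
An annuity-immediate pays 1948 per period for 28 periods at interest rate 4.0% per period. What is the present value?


PV = PMT * (1 - (1+i)^(-n)) / i
= 1948 * (1 - (1+0.04)^(-28)) / 0.04
= 1948 * (1 - 0.333477) / 0.04
= 1948 * 16.663063
= 32459.6471


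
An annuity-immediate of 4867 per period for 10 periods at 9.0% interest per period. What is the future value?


FV = PMT * ((1+i)^n - 1) / i
= 4867 * ((1.09)^10 - 1) / 0.09
= 4867 * (2.367364 - 1) / 0.09
= 73943.9889


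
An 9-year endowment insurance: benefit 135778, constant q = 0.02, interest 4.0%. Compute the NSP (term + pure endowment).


Term component = 18747.3157
Pure endowment = 9_p_x * v^9 * benefit = 0.833748 * 0.702587 * 135778 = 79536.0529
NSP = 98283.3686


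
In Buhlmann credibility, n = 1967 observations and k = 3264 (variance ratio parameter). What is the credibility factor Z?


Z = n / (n + k)
= 1967 / (1967 + 3264)
= 1967 / 5231
= 0.376


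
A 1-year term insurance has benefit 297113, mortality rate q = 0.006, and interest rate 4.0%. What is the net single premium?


NSP = benefit * q * v
v = 1/(1+i) = 0.961538
NSP = 297113 * 0.006 * 0.961538
= 1714.1135


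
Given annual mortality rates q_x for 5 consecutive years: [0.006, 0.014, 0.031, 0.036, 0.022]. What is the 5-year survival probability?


p_k = 1 - q_k for each year
Survival = product of (1 - q_k)
= 0.994 * 0.986 * 0.969 * 0.964 * 0.978
= 0.8954


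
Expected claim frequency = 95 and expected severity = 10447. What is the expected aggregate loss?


E[S] = E[N] * E[X]
= 95 * 10447
= 992465


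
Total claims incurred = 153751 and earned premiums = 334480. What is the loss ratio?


Loss ratio = claims / premiums
= 153751 / 334480
= 0.4597


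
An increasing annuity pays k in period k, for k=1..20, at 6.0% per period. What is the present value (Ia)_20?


(Ia)_n = sum_{k=1}^{n} k * v^k, v = 1/(1+i)
v = 0.943396
Sum computed term by term:
(Ia)_20 = 98.7004


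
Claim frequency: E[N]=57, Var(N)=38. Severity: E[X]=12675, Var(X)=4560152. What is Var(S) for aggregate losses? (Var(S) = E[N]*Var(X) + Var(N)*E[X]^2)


Var(S) = E[N]*Var(X) + Var(N)*E[X]^2
= 57*4560152 + 38*12675^2
= 259928664 + 6104913750
= 6.3648e+09


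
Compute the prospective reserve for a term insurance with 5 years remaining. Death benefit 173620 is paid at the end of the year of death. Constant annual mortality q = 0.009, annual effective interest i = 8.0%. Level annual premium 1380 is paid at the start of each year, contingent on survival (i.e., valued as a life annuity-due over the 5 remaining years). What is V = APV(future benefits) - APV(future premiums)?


v = 1/(1+i) = 0.925926
APV(future benefits) per unit = sum_{k=0}^{4} k_p_x * q * v^(k+1) = 0.035342
APV(future benefits) = 173620 * 0.035342 = 6136.1413
Life annuity-due factor ä_{x:5} = sum_{k=0}^{4} k_p_x * v^k = 4.241084
APV(future premiums) = 1380 * 4.241084 = 5852.6955
V = 6136.1413 - 5852.6955
= 283.4458


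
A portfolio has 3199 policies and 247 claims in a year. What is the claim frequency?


frequency = claims / policies
= 247 / 3199
= 0.0772


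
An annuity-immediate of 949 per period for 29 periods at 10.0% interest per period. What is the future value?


FV = PMT * ((1+i)^n - 1) / i
= 949 * ((1.1)^29 - 1) / 0.1
= 949 * (15.863093 - 1) / 0.1
= 141050.7523


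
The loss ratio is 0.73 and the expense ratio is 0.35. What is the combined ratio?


Combined ratio = loss ratio + expense ratio
= 0.73 + 0.35
= 1.08


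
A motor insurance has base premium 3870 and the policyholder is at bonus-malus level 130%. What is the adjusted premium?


adjusted = base * BM_level / 100
= 3870 * 130 / 100
= 3870 * 1.3
= 5031.0


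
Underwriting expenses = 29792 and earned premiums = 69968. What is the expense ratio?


Expense ratio = expenses / premiums
= 29792 / 69968
= 0.4258


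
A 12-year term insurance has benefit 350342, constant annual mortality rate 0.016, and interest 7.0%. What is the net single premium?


NSP = benefit * sum_{k=0}^{n-1} k_p_x * q * v^(k+1)
With constant q=0.016, v=0.934579
Sum = 0.117976
NSP = 350342 * 0.117976
= 41332.0375


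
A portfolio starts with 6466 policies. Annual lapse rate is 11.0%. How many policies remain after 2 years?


remaining = initial * (1 - lapse)^years
= 6466 * (1 - 0.11)^2
= 6466 * 0.7921
= 5121.7186


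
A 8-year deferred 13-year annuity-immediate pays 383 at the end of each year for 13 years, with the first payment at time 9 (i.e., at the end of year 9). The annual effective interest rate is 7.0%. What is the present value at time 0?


PV at time 8 of the 13-year annuity-immediate:
a_n = 383 * (1-(1+0.07)^(-13))/0.07 = 3200.9802
Discount back 8 years to time 0:
PV = 3200.9802 * (1+0.07)^(-8)
= 3200.9802 * 0.582009
= 1862.9996


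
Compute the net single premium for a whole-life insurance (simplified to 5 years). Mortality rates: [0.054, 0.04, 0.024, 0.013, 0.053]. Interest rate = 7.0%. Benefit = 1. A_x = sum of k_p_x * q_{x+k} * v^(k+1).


v = 0.934579
Year 0: k_p_x=1.0, q=0.054, term=0.050467
Year 1: k_p_x=0.946, q=0.04, term=0.033051
Year 2: k_p_x=0.90816, q=0.024, term=0.017792
Year 3: k_p_x=0.886364, q=0.013, term=0.008791
Year 4: k_p_x=0.874841, q=0.053, term=0.033059
A_x = 0.1432


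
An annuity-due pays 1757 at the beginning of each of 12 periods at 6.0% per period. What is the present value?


PV_due = PMT * (1-(1+i)^(-n))/i * (1+i)
PV_immediate = 14730.4138
PV_due = 14730.4138 * 1.06
= 15614.2386


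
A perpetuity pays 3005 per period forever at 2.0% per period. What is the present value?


PV = PMT / i
= 3005 / 0.02
= 150250.0


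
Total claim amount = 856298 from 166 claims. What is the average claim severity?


severity = total / number
= 856298 / 166
= 5158.4217


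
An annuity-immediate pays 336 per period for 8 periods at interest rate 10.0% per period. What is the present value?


PV = PMT * (1 - (1+i)^(-n)) / i
= 336 * (1 - (1+0.1)^(-8)) / 0.1
= 336 * (1 - 0.466507) / 0.1
= 336 * 5.334926
= 1792.5352


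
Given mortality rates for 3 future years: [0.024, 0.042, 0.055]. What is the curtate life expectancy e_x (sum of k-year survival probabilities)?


e_x = sum_{k=1}^{n} k_p_x
k_p_x values:
  1_p_x = 0.976
  2_p_x = 0.935008
  3_p_x = 0.883583
e_x = 2.7946


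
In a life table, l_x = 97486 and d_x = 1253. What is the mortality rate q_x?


q_x = d_x / l_x
= 1253 / 97486
= 0.0129


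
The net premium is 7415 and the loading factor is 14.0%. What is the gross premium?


Gross = net * (1 + loading)
= 7415 * (1 + 0.14)
= 7415 * 1.14
= 8453.1


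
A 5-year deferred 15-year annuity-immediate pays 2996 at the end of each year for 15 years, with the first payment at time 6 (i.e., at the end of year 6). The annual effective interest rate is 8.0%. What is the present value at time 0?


PV at time 5 of the 15-year annuity-immediate:
a_n = 2996 * (1-(1+0.08)^(-15))/0.08 = 25644.1981
Discount back 5 years to time 0:
PV = 25644.1981 * (1+0.08)^(-5)
= 25644.1981 * 0.680583
= 17453.0104


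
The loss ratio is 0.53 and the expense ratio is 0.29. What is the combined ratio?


Combined ratio = loss ratio + expense ratio
= 0.53 + 0.29
= 0.82


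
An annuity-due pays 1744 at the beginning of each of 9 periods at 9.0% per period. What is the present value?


PV_due = PMT * (1-(1+i)^(-n))/i * (1+i)
PV_immediate = 10455.7106
PV_due = 10455.7106 * 1.09
= 11396.7245


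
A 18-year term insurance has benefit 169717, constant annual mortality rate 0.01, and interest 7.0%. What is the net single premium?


NSP = benefit * sum_{k=0}^{n-1} k_p_x * q * v^(k+1)
With constant q=0.01, v=0.934579
Sum = 0.094137
NSP = 169717 * 0.094137
= 15976.6808


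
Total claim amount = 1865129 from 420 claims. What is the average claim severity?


severity = total / number
= 1865129 / 420
= 4440.7833


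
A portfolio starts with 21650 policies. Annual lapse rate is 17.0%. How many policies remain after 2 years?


remaining = initial * (1 - lapse)^years
= 21650 * (1 - 0.17)^2
= 21650 * 0.6889
= 14914.685


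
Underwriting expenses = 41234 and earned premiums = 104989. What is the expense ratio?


Expense ratio = expenses / premiums
= 41234 / 104989
= 0.3927


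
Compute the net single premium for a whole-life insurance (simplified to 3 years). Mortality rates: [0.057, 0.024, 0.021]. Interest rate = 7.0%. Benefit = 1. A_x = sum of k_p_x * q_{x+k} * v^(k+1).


v = 0.934579
Year 0: k_p_x=1.0, q=0.057, term=0.053271
Year 1: k_p_x=0.943, q=0.024, term=0.019768
Year 2: k_p_x=0.920368, q=0.021, term=0.015777
A_x = 0.0888


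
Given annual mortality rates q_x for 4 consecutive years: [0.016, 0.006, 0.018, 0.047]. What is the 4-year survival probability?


p_k = 1 - q_k for each year
Survival = product of (1 - q_k)
= 0.984 * 0.994 * 0.982 * 0.953
= 0.9153


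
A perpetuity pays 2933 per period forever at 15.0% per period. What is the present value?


PV = PMT / i
= 2933 / 0.15
= 19553.3333


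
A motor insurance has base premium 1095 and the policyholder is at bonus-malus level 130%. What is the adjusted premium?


adjusted = base * BM_level / 100
= 1095 * 130 / 100
= 1095 * 1.3
= 1423.5


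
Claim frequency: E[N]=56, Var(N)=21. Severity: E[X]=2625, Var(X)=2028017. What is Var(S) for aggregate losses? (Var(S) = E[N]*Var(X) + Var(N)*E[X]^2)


Var(S) = E[N]*Var(X) + Var(N)*E[X]^2
= 56*2028017 + 21*2625^2
= 113568952 + 144703125
= 2.5827e+08


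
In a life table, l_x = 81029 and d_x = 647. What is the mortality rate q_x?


q_x = d_x / l_x
= 647 / 81029
= 0.008


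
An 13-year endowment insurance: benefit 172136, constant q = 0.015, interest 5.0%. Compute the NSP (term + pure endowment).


Term component = 22415.1809
Pure endowment = 13_p_x * v^13 * benefit = 0.82162 * 0.530321 * 172136 = 75003.5493
NSP = 97418.7302


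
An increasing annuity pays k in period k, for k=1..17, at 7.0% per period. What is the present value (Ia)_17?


(Ia)_n = sum_{k=1}^{n} k * v^k, v = 1/(1+i)
v = 0.934579
Sum computed term by term:
(Ia)_17 = 72.3555


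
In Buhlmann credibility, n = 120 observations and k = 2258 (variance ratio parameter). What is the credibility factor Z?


Z = n / (n + k)
= 120 / (120 + 2258)
= 120 / 2378
= 0.0505


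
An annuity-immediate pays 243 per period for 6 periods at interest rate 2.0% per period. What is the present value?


PV = PMT * (1 - (1+i)^(-n)) / i
= 243 * (1 - (1+0.02)^(-6)) / 0.02
= 243 * (1 - 0.887971) / 0.02
= 243 * 5.601431
= 1361.1477


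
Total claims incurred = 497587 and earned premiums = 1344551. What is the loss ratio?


Loss ratio = claims / premiums
= 497587 / 1344551
= 0.3701


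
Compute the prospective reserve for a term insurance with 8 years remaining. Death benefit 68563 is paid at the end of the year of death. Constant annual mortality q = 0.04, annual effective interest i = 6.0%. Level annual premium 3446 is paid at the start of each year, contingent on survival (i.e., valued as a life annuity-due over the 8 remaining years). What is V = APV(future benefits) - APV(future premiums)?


v = 1/(1+i) = 0.943396
APV(future benefits) per unit = sum_{k=0}^{7} k_p_x * q * v^(k+1) = 0.218957
APV(future benefits) = 68563 * 0.218957 = 15012.3146
Life annuity-due factor ä_{x:8} = sum_{k=0}^{7} k_p_x * v^k = 5.802347
APV(future premiums) = 3446 * 5.802347 = 19994.8888
V = 15012.3146 - 19994.8888
= -4982.5741


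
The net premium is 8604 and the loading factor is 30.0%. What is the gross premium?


Gross = net * (1 + loading)
= 8604 * (1 + 0.3)
= 8604 * 1.3
= 11185.2


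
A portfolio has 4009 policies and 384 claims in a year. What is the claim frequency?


frequency = claims / policies
= 384 / 4009
= 0.0958


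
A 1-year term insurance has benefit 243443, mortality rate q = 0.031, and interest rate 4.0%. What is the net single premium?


NSP = benefit * q * v
v = 1/(1+i) = 0.961538
NSP = 243443 * 0.031 * 0.961538
= 7256.474


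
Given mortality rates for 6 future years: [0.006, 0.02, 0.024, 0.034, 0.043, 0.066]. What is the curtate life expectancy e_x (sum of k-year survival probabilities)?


e_x = sum_{k=1}^{n} k_p_x
k_p_x values:
  1_p_x = 0.994
  2_p_x = 0.97412
  3_p_x = 0.950741
  4_p_x = 0.918416
  5_p_x = 0.878924
  6_p_x = 0.820915
e_x = 5.5371


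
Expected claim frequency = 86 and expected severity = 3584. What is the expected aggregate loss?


E[S] = E[N] * E[X]
= 86 * 3584
= 308224


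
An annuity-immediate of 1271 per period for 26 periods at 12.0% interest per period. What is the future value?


FV = PMT * ((1+i)^n - 1) / i
= 1271 * ((1.12)^26 - 1) / 0.12
= 1271 * (19.040072 - 1) / 0.12
= 191074.4307


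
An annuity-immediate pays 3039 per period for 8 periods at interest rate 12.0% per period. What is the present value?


PV = PMT * (1 - (1+i)^(-n)) / i
= 3039 * (1 - (1+0.12)^(-8)) / 0.12
= 3039 * (1 - 0.403883) / 0.12
= 3039 * 4.96764
= 15096.6573


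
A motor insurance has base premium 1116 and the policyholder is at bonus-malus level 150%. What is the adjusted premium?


adjusted = base * BM_level / 100
= 1116 * 150 / 100
= 1116 * 1.5
= 1674.0


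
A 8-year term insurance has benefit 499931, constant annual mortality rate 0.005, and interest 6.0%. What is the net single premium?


NSP = benefit * sum_{k=0}^{n-1} k_p_x * q * v^(k+1)
With constant q=0.005, v=0.943396
Sum = 0.030558
NSP = 499931 * 0.030558
= 15276.7107


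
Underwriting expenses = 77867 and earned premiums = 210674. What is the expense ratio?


Expense ratio = expenses / premiums
= 77867 / 210674
= 0.3696


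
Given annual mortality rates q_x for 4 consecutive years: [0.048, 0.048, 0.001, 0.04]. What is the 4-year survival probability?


p_k = 1 - q_k for each year
Survival = product of (1 - q_k)
= 0.952 * 0.952 * 0.999 * 0.96
= 0.8692


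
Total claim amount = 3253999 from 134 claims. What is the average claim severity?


severity = total / number
= 3253999 / 134
= 24283.5746


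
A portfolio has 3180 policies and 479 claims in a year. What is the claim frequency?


frequency = claims / policies
= 479 / 3180
= 0.1506


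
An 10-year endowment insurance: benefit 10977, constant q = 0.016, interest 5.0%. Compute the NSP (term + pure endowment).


Term component = 1270.7615
Pure endowment = 10_p_x * v^10 * benefit = 0.851042 * 0.613913 * 10977 = 5735.1088
NSP = 7005.8703


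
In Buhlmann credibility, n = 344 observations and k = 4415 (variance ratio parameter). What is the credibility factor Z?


Z = n / (n + k)
= 344 / (344 + 4415)
= 344 / 4759
= 0.0723


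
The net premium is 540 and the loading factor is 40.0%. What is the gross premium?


Gross = net * (1 + loading)
= 540 * (1 + 0.4)
= 540 * 1.4
= 756.0


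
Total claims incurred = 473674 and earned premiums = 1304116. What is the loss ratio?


Loss ratio = claims / premiums
= 473674 / 1304116
= 0.3632


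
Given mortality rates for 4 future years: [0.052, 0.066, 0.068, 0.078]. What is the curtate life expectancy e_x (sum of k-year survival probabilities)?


e_x = sum_{k=1}^{n} k_p_x
k_p_x values:
  1_p_x = 0.948
  2_p_x = 0.885432
  3_p_x = 0.825223
  4_p_x = 0.760855
e_x = 3.4195


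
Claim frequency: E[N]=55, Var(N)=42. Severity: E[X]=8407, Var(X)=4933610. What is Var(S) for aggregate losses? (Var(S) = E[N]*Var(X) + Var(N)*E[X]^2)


Var(S) = E[N]*Var(X) + Var(N)*E[X]^2
= 55*4933610 + 42*8407^2
= 271348550 + 2968461258
= 3.2398e+09


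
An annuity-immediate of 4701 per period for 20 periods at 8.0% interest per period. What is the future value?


FV = PMT * ((1+i)^n - 1) / i
= 4701 * ((1.08)^20 - 1) / 0.08
= 4701 * (4.660957 - 1) / 0.08
= 215126.9942


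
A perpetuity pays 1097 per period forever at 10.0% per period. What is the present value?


PV = PMT / i
= 1097 / 0.1
= 10970.0


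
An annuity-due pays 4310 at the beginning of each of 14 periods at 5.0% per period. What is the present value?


PV_due = PMT * (1-(1+i)^(-n))/i * (1+i)
PV_immediate = 42663.1425
PV_due = 42663.1425 * 1.05
= 44796.2996


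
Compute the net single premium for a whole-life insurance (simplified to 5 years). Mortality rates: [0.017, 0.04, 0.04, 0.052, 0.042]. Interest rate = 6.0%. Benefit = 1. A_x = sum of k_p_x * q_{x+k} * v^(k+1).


v = 0.943396
Year 0: k_p_x=1.0, q=0.017, term=0.016038
Year 1: k_p_x=0.983, q=0.04, term=0.034995
Year 2: k_p_x=0.94368, q=0.04, term=0.031693
Year 3: k_p_x=0.905933, q=0.052, term=0.037314
Year 4: k_p_x=0.858824, q=0.042, term=0.026954
A_x = 0.147


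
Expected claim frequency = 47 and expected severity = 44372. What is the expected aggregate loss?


E[S] = E[N] * E[X]
= 47 * 44372
= 2.0855e+06


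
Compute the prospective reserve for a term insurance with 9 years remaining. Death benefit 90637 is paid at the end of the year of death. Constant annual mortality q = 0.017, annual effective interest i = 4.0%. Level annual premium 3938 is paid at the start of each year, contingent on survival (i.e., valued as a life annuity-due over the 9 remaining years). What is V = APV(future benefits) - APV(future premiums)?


v = 1/(1+i) = 0.961538
APV(future benefits) per unit = sum_{k=0}^{8} k_p_x * q * v^(k+1) = 0.118667
APV(future benefits) = 90637 * 0.118667 = 10755.5813
Life annuity-due factor ä_{x:9} = sum_{k=0}^{8} k_p_x * v^k = 7.259601
APV(future premiums) = 3938 * 7.259601 = 28588.3107
V = 10755.5813 - 28588.3107
= -17832.7294


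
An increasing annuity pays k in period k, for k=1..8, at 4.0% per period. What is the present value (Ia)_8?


(Ia)_n = sum_{k=1}^{n} k * v^k, v = 1/(1+i)
v = 0.961538
Sum computed term by term:
(Ia)_8 = 28.9133


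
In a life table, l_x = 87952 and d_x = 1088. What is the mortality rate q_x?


q_x = d_x / l_x
= 1088 / 87952
= 0.0124


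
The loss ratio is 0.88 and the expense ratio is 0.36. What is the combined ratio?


Combined ratio = loss ratio + expense ratio
= 0.88 + 0.36
= 1.24


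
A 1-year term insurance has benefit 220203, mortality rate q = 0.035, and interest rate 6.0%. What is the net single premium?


NSP = benefit * q * v
v = 1/(1+i) = 0.943396
NSP = 220203 * 0.035 * 0.943396
= 7270.8538


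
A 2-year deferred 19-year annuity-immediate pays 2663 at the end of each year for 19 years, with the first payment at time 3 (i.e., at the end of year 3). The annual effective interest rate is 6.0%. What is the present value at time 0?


PV at time 2 of the 19-year annuity-immediate:
a_n = 2663 * (1-(1+0.06)^(-19))/0.06 = 29714.0642
Discount back 2 years to time 0:
PV = 29714.0642 * (1+0.06)^(-2)
= 29714.0642 * 0.889996
= 26445.4114


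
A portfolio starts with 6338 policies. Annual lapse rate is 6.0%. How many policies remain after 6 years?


remaining = initial * (1 - lapse)^years
= 6338 * (1 - 0.06)^6
= 6338 * 0.68987
= 4372.3947


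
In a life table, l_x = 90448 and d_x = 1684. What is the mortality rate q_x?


q_x = d_x / l_x
= 1684 / 90448
= 0.0186


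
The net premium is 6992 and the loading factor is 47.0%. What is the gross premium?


Gross = net * (1 + loading)
= 6992 * (1 + 0.47)
= 6992 * 1.47
= 10278.24


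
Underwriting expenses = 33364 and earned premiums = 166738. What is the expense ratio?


Expense ratio = expenses / premiums
= 33364 / 166738
= 0.2001


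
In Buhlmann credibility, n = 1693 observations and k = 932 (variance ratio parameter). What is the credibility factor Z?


Z = n / (n + k)
= 1693 / (1693 + 932)
= 1693 / 2625
= 0.645


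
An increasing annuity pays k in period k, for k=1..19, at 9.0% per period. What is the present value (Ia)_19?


(Ia)_n = sum_{k=1}^{n} k * v^k, v = 1/(1+i)
v = 0.917431
Sum computed term by term:
(Ia)_19 = 67.3369


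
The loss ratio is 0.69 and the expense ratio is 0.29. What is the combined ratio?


Combined ratio = loss ratio + expense ratio
= 0.69 + 0.29
= 0.98


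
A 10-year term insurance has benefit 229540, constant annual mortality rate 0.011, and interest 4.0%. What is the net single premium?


NSP = benefit * sum_{k=0}^{n-1} k_p_x * q * v^(k+1)
With constant q=0.011, v=0.961538
Sum = 0.085234
NSP = 229540 * 0.085234
= 19564.5864


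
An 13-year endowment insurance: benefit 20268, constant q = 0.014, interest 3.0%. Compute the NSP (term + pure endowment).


Term component = 2792.9424
Pure endowment = 13_p_x * v^13 * benefit = 0.83253 * 0.680951 * 20268 = 11490.181
NSP = 14283.1234


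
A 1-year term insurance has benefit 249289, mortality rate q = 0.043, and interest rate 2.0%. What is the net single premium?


NSP = benefit * q * v
v = 1/(1+i) = 0.980392
NSP = 249289 * 0.043 * 0.980392
= 10509.2422


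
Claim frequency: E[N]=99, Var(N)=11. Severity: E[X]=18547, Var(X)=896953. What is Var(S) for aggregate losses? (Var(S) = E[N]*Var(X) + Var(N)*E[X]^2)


Var(S) = E[N]*Var(X) + Var(N)*E[X]^2
= 99*896953 + 11*18547^2
= 88798347 + 3783903299
= 3.8727e+09


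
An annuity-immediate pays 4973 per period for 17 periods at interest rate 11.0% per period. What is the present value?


PV = PMT * (1 - (1+i)^(-n)) / i
= 4973 * (1 - (1+0.11)^(-17)) / 0.11
= 4973 * (1 - 0.169633) / 0.11
= 4973 * 7.548794
= 37540.1545
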